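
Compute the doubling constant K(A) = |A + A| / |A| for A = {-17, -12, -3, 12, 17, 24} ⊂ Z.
K = |A + A| / |A| = 20/6 = 10/3

Enumerate A + A = {a + b : a, b ∈ A}. With |A| = 6, there are |A|^2 = 36 ordered sum pairs; collecting distinct values, A + A = {-34, -29, -24, -20, -15, -6, -5, 0, 5, 7, 9, 12, 14, 21, 24, 29, 34, 36, 41, 48}, so |A + A| = 20. Thus K = 20/6 = 10/3. For comparison, the minimum possible |A + A| over all 6-element sets is 2·6 − 1 = 11 (so min K = 11/6), attained only by arithmetic progressions.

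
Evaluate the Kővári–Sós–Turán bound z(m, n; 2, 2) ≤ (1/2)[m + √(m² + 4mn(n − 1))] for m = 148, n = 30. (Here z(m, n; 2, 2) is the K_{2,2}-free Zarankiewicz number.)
z(148, 30; 2, 2) ≤ (1/2)[148 + √(148² + 4·148·30·29)] = (1/2)[148 + √536944] = 440.3823

Kővári–Sós–Turán: let r_1, ..., r_148 be the row sums and z = Σ r_i the total number of 1s. Each pair of columns can share at most one row with both entries 1 (else a 2×2 all-ones block appears), so Σ_i C(r_i, 2) ≤ C(30, 2) = 435. By convexity Σ_i C(r_i, 2) ≥ 148·C(z/148, 2) = z(z − 148)/(2·148), giving z² − 148z − 148·30·29 ≤ 0 and hence z ≤ (1/2)[148 + √(21904 + 4·128760)] = (1/2)[148 + √536944] ≈ (1/2)(148 + 732.7646) = 440.3823.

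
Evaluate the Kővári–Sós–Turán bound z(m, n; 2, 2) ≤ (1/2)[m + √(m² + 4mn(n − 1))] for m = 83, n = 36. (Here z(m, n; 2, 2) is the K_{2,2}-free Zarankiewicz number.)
z(83, 36; 2, 2) ≤ (1/2)[83 + √(83² + 4·83·36·35)] = (1/2)[83 + √425209] = 367.5403

Kővári–Sós–Turán: let r_1, ..., r_83 be the row sums and z = Σ r_i the total number of 1s. Each pair of columns can share at most one row with both entries 1 (else a 2×2 all-ones block appears), so Σ_i C(r_i, 2) ≤ C(36, 2) = 630. By convexity Σ_i C(r_i, 2) ≥ 83·C(z/83, 2) = z(z − 83)/(2·83), giving z² − 83z − 83·36·35 ≤ 0 and hence z ≤ (1/2)[83 + √(6889 + 4·104580)] = (1/2)[83 + √425209] ≈ (1/2)(83 + 652.0805) = 367.5403.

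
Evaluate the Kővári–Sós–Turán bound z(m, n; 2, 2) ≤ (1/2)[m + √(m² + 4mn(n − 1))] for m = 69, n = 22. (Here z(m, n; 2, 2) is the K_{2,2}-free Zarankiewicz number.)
z(69, 22; 2, 2) ≤ (1/2)[69 + √(69² + 4·69·22·21)] = (1/2)[69 + √132273] = 216.3468

Kővári–Sós–Turán: let r_1, ..., r_69 be the row sums and z = Σ r_i the total number of 1s. Each pair of columns can share at most one row with both entries 1 (else a 2×2 all-ones block appears), so Σ_i C(r_i, 2) ≤ C(22, 2) = 231. By convexity Σ_i C(r_i, 2) ≥ 69·C(z/69, 2) = z(z − 69)/(2·69), giving z² − 69z − 69·22·21 ≤ 0 and hence z ≤ (1/2)[69 + √(4761 + 4·31878)] = (1/2)[69 + √132273] ≈ (1/2)(69 + 363.6936) = 216.3468.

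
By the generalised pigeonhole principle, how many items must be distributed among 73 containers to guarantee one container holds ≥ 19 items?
n = (19 − 1)·73 + 1 = 1315

By the generalised pigeonhole principle, to guarantee some box contains ≥ r objects we need more than (r − 1) · k objects total. Threshold: n = (r − 1) · k + 1. With r = 19 and k = 73: n = 18 · 73 + 1 = 1314 + 1 = 1315. For n = 1314 = 18 · 73, we can put exactly 18 objects in every box, avoiding 19 in any single one — so 1315 is tight.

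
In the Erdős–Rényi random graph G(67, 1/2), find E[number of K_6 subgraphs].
E[# K_6] = C(67, 6) · (1/2)^C(6, 2) = 99795696 / 2^15 = 6237231/2048 ≈ 3045.522949

For each 6-subset S of vertices (there are C(67, 6) = 99795696 such S), let X_S = 1 if S induces a K_6 (all C(6, 2) = 15 edges present). Then P(X_S = 1) = (1/2)^15 = 1/32768. By linearity of expectation, E[# K_6] = C(67, 6) · (1/2)^15 = 99795696 / 32768 = 6237231/2048 ≈ 3045.522949.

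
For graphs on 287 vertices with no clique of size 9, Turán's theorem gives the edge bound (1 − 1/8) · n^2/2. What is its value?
Turán density bound = (7/8) · 287^2/2 = 576583/16 ≈ 36036.4375

Turán's theorem: ex(n, K_{r+1}) is achieved by the complete r-partite Turán graph T(n, r) with parts as balanced as possible, and is at most (1 − 1/r) · n^2/2. For r = 8, n = 287: the density bound is (7/8) · 82369/2 = 576583/16 ≈ 36036.4375. The integer-valued extremum is e(T(287, 8)) = 36036, which is strictly less than the density bound 576583/16 since 8 ∤ 287 (the parts of T(287, 8) cannot all be equal).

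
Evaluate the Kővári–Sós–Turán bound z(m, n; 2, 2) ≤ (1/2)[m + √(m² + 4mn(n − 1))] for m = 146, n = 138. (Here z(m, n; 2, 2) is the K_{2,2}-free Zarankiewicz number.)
z(146, 138; 2, 2) ≤ (1/2)[146 + √(146² + 4·146·138·137)] = (1/2)[146 + √11062420] = 1736.0108

Kővári–Sós–Turán: let r_1, ..., r_146 be the row sums and z = Σ r_i the total number of 1s. Each pair of columns can share at most one row with both entries 1 (else a 2×2 all-ones block appears), so Σ_i C(r_i, 2) ≤ C(138, 2) = 9453. By convexity Σ_i C(r_i, 2) ≥ 146·C(z/146, 2) = z(z − 146)/(2·146), giving z² − 146z − 146·138·137 ≤ 0 and hence z ≤ (1/2)[146 + √(21316 + 4·2760276)] = (1/2)[146 + √11062420] ≈ (1/2)(146 + 3326.0216) = 1736.0108.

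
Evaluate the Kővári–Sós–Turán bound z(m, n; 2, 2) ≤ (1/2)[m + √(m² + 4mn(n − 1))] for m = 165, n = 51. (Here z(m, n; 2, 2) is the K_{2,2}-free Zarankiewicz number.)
z(165, 51; 2, 2) ≤ (1/2)[165 + √(165² + 4·165·51·50)] = (1/2)[165 + √1710225] = 736.3779

Kővári–Sós–Turán: let r_1, ..., r_165 be the row sums and z = Σ r_i the total number of 1s. Each pair of columns can share at most one row with both entries 1 (else a 2×2 all-ones block appears), so Σ_i C(r_i, 2) ≤ C(51, 2) = 1275. By convexity Σ_i C(r_i, 2) ≥ 165·C(z/165, 2) = z(z − 165)/(2·165), giving z² − 165z − 165·51·50 ≤ 0 and hence z ≤ (1/2)[165 + √(27225 + 4·420750)] = (1/2)[165 + √1710225] ≈ (1/2)(165 + 1307.7557) = 736.3779.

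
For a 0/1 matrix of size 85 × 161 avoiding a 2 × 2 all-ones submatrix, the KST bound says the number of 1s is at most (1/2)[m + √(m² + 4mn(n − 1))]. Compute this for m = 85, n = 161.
z(85, 161; 2, 2) ≤ (1/2)[85 + √(85² + 4·85·161·160)] = (1/2)[85 + √8765625] = 1522.8399

Kővári–Sós–Turán: let r_1, ..., r_85 be the row sums and z = Σ r_i the total number of 1s. Each pair of columns can share at most one row with both entries 1 (else a 2×2 all-ones block appears), so Σ_i C(r_i, 2) ≤ C(161, 2) = 12880. By convexity Σ_i C(r_i, 2) ≥ 85·C(z/85, 2) = z(z − 85)/(2·85), giving z² − 85z − 85·161·160 ≤ 0 and hence z ≤ (1/2)[85 + √(7225 + 4·2189600)] = (1/2)[85 + √8765625] ≈ (1/2)(85 + 2960.6798) = 1522.8399.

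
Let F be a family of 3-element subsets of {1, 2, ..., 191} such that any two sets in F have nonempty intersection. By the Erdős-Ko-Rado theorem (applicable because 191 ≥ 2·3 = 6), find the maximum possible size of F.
max |F| = C(190, 2) = 17955

The Erdős-Ko-Rado theorem states: for n ≥ 2k, an intersecting family of k-subsets of an n-element set has size at most C(n − 1, k − 1), with equality for 'star' families {A ⊆ [n] : |A| = k, i ∈ A} (fix an element i). For n = 191, k = 3: C(190, 2) = 17955.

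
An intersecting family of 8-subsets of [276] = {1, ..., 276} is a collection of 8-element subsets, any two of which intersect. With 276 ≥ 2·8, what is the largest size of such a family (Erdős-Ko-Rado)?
max |F| = C(275, 7) = 21850913927700

The Erdős-Ko-Rado theorem states: for n ≥ 2k, an intersecting family of k-subsets of an n-element set has size at most C(n − 1, k − 1), with equality for 'star' families {A ⊆ [n] : |A| = k, i ∈ A} (fix an element i). For n = 276, k = 8: C(275, 7) = 21850913927700.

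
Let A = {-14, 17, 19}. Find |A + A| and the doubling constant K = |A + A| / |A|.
K = |A + A| / |A| = 6/3 = 2

Enumerate A + A = {a + b : a, b ∈ A}. With |A| = 3, there are |A|^2 = 9 ordered sum pairs; collecting distinct values, A + A = {-28, 3, 5, 34, 36, 38}, so |A + A| = 6. Thus K = 6/3 = 2. For comparison, the minimum possible |A + A| over all 3-element sets is 2·3 − 1 = 5 (so min K = 5/3), attained only by arithmetic progressions.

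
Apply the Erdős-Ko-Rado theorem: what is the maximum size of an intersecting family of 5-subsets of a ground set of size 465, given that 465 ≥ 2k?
max |F| = C(464, 4) = 1906472876

The Erdős-Ko-Rado theorem states: for n ≥ 2k, an intersecting family of k-subsets of an n-element set has size at most C(n − 1, k − 1), with equality for 'star' families {A ⊆ [n] : |A| = k, i ∈ A} (fix an element i). For n = 465, k = 5: C(464, 4) = 1906472876.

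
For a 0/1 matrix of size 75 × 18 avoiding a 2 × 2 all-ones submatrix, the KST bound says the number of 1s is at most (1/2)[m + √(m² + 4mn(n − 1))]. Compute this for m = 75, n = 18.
z(75, 18; 2, 2) ≤ (1/2)[75 + √(75² + 4·75·18·17)] = (1/2)[75 + √97425] = 193.5649

Kővári–Sós–Turán: let r_1, ..., r_75 be the row sums and z = Σ r_i the total number of 1s. Each pair of columns can share at most one row with both entries 1 (else a 2×2 all-ones block appears), so Σ_i C(r_i, 2) ≤ C(18, 2) = 153. By convexity Σ_i C(r_i, 2) ≥ 75·C(z/75, 2) = z(z − 75)/(2·75), giving z² − 75z − 75·18·17 ≤ 0 and hence z ≤ (1/2)[75 + √(5625 + 4·22950)] = (1/2)[75 + √97425] ≈ (1/2)(75 + 312.1298) = 193.5649.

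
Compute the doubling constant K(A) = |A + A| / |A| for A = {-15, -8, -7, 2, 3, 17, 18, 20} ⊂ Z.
K = |A + A| / |A| = 32/8 = 4

Enumerate A + A = {a + b : a, b ∈ A}. With |A| = 8, there are |A|^2 = 64 ordered sum pairs; collecting distinct values, A + A = {-30, -23, -22, -16, -15, -14, -13, -12, -6, -5, -4, 2, 3, 4, 5, 6, 9, 10, 11, 12, 13, 19, 20, 21, 22, 23, 34, 35, 36, 37, 38, 40}, so |A + A| = 32. Thus K = 32/8 = 4. For comparison, the minimum possible |A + A| over all 8-element sets is 2·8 − 1 = 15 (so min K = 15/8), attained only by arithmetic progressions.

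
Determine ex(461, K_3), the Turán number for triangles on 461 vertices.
ex(461, K_3) = ⌊461^2/4⌋ = 53130

Mantel (1907): a triangle-free graph on n vertices has at most ⌊n^2/4⌋ edges, with equality for the complete bipartite graph K_{⌊n/2⌋, ⌈n/2⌉}. For n = 461: ⌊461^2/4⌋ = ⌊212521/4⌋ = 53130. The extremal graph is K_{230, 231}, which has 230·231 = 53130 edges.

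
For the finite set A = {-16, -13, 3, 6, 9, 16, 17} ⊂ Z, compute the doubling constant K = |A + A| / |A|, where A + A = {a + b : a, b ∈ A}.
K = |A + A| / |A| = 25/7

Enumerate A + A = {a + b : a, b ∈ A}. With |A| = 7, there are |A|^2 = 49 ordered sum pairs; collecting distinct values, A + A = {-32, -29, -26, -13, -10, -7, -4, 0, 1, 3, 4, 6, 9, 12, 15, 18, 19, 20, 22, 23, 25, 26, 32, 33, 34}, so |A + A| = 25. Thus K = 25/7. For comparison, the minimum possible |A + A| over all 7-element sets is 2·7 − 1 = 13 (so min K = 13/7), attained only by arithmetic progressions.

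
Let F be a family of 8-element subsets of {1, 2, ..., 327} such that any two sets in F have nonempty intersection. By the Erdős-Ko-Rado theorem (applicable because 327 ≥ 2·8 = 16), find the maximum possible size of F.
max |F| = C(326, 7) = 72766056542400

Erdős-Ko-Rado (1961): when n ≥ 2k, max |F| = C(n−1, k−1). The bound is attained by the star {A : i ∈ A} for any fixed i ∈ [n]. Here C(327−1, 8−1) = C(326, 7) = 72766056542400.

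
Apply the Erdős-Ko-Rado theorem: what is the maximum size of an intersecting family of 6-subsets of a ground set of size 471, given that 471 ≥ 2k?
max |F| = C(470, 5) = 187084628094

Erdős-Ko-Rado (1961): when n ≥ 2k, max |F| = C(n−1, k−1). The bound is attained by the star {A : i ∈ A} for any fixed i ∈ [n]. Here C(471−1, 6−1) = C(470, 5) = 187084628094.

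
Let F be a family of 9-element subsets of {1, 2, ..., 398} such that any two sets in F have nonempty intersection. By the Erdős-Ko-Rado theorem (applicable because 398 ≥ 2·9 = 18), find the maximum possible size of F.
max |F| = C(397, 8) = 14255369164931895

The Erdős-Ko-Rado theorem states: for n ≥ 2k, an intersecting family of k-subsets of an n-element set has size at most C(n − 1, k − 1), with equality for 'star' families {A ⊆ [n] : |A| = k, i ∈ A} (fix an element i). For n = 398, k = 9: C(397, 8) = 14255369164931895.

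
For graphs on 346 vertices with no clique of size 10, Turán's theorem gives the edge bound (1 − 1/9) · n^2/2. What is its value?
Turán density bound = (8/9) · 346^2/2 = 478864/9 ≈ 53207.1111

Turán's theorem: ex(n, K_{r+1}) is achieved by the complete r-partite Turán graph T(n, r) with parts as balanced as possible, and is at most (1 − 1/r) · n^2/2. For r = 9, n = 346: the density bound is (8/9) · 119716/2 = 478864/9 ≈ 53207.1111. The integer-valued extremum is e(T(346, 9)) = 53206, which is strictly less than the density bound 478864/9 since 9 ∤ 346 (the parts of T(346, 9) cannot all be equal).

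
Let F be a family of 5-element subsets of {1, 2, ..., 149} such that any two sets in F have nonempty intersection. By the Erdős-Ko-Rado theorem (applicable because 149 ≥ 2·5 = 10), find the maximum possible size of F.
max |F| = C(148, 4) = 19190605

Erdős-Ko-Rado (1961): when n ≥ 2k, max |F| = C(n−1, k−1). The bound is attained by the star {A : i ∈ A} for any fixed i ∈ [n]. Here C(149−1, 5−1) = C(148, 4) = 19190605.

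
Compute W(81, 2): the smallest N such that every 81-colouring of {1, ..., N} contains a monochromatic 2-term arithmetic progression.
W(81, 2) = 81 + 1 = 82

A 2-term AP is any pair of integers, so a monochromatic 2-AP exists iff some colour is used at least twice. With 81 colours, the colouring i ↦ i on {1, ..., 81} uses each colour once, avoiding any monochromatic pair, so W(81, 2) > 81. For {1, ..., 82}, pigeonhole forces two integers of the same colour, which form a monochromatic 2-AP. Hence W(81, 2) = 82.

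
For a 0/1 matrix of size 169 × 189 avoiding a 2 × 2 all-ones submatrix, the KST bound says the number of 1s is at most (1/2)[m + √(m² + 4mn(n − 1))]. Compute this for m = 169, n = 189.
z(169, 189; 2, 2) ≤ (1/2)[169 + √(169² + 4·169·189·188)] = (1/2)[169 + √24048193] = 2536.4478

Kővári–Sós–Turán: let r_1, ..., r_169 be the row sums and z = Σ r_i the total number of 1s. Each pair of columns can share at most one row with both entries 1 (else a 2×2 all-ones block appears), so Σ_i C(r_i, 2) ≤ C(189, 2) = 17766. By convexity Σ_i C(r_i, 2) ≥ 169·C(z/169, 2) = z(z − 169)/(2·169), giving z² − 169z − 169·189·188 ≤ 0 and hence z ≤ (1/2)[169 + √(28561 + 4·6004908)] = (1/2)[169 + √24048193] ≈ (1/2)(169 + 4903.8957) = 2536.4478.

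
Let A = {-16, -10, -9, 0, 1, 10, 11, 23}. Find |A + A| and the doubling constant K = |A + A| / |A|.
K = |A + A| / |A| = 30/8 = 15/4

Enumerate A + A = {a + b : a, b ∈ A}. With |A| = 8, there are |A|^2 = 64 ordered sum pairs; collecting distinct values, A + A = {-32, -26, -25, -20, -19, -18, -16, -15, -10, -9, -8, -6, -5, 0, 1, 2, 7, 10, 11, 12, 13, 14, 20, 21, 22, 23, 24, 33, 34, 46}, so |A + A| = 30. Thus K = 30/8 = 15/4. For comparison, the minimum possible |A + A| over all 8-element sets is 2·8 − 1 = 15 (so min K = 15/8), attained only by arithmetic progressions.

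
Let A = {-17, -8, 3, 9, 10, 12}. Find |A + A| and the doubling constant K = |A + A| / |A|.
K = |A + A| / |A| = 20/6 = 10/3

Enumerate A + A = {a + b : a, b ∈ A}. With |A| = 6, there are |A|^2 = 36 ordered sum pairs; collecting distinct values, A + A = {-34, -25, -16, -14, -8, -7, -5, 1, 2, 4, 6, 12, 13, 15, 18, 19, 20, 21, 22, 24}, so |A + A| = 20. Thus K = 20/6 = 10/3. For comparison, the minimum possible |A + A| over all 6-element sets is 2·6 − 1 = 11 (so min K = 11/6), attained only by arithmetic progressions.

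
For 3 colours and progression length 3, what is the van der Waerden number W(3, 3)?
W(3, 3) = 27

W(3, 3) = 27. The lower bound W(3, 3) > 26 comes from an explicit good 3-colouring of [1, 26]; the upper bound W(3, 3) ≤ 27 was verified by exhaustive search over 3-colourings of [1, 27].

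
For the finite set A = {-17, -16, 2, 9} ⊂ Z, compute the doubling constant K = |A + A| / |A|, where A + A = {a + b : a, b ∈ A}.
K = |A + A| / |A| = 10/4 = 5/2

Enumerate A + A = {a + b : a, b ∈ A}. With |A| = 4, there are |A|^2 = 16 ordered sum pairs; collecting distinct values, A + A = {-34, -33, -32, -15, -14, -8, -7, 4, 11, 18}, so |A + A| = 10. Thus K = 10/4 = 5/2. For comparison, the minimum possible |A + A| over all 4-element sets is 2·4 − 1 = 7 (so min K = 7/4), attained only by arithmetic progressions.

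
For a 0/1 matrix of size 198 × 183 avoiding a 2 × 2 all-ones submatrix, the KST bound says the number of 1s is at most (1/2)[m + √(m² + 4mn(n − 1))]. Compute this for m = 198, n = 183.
z(198, 183; 2, 2) ≤ (1/2)[198 + √(198² + 4·198·183·182)] = (1/2)[198 + √26417556] = 2668.9006

Kővári–Sós–Turán: let r_1, ..., r_198 be the row sums and z = Σ r_i the total number of 1s. Each pair of columns can share at most one row with both entries 1 (else a 2×2 all-ones block appears), so Σ_i C(r_i, 2) ≤ C(183, 2) = 16653. By convexity Σ_i C(r_i, 2) ≥ 198·C(z/198, 2) = z(z − 198)/(2·198), giving z² − 198z − 198·183·182 ≤ 0 and hence z ≤ (1/2)[198 + √(39204 + 4·6594588)] = (1/2)[198 + √26417556] ≈ (1/2)(198 + 5139.8012) = 2668.9006.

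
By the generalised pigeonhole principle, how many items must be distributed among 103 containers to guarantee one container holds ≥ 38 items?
n = (38 − 1)·103 + 1 = 3812

By the generalised pigeonhole principle, to guarantee some box contains ≥ r objects we need more than (r − 1) · k objects total. Threshold: n = (r − 1) · k + 1. With r = 38 and k = 103: n = 37 · 103 + 1 = 3811 + 1 = 3812. For n = 3811 = 37 · 103, we can put exactly 37 objects in every box, avoiding 38 in any single one — so 3812 is tight.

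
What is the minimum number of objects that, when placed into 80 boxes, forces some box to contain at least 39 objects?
n = (39 − 1)·80 + 1 = 3041

By the generalised pigeonhole principle, to guarantee some box contains ≥ r objects we need more than (r − 1) · k objects total. Threshold: n = (r − 1) · k + 1. With r = 39 and k = 80: n = 38 · 80 + 1 = 3040 + 1 = 3041. For n = 3040 = 38 · 80, we can put exactly 38 objects in every box, avoiding 39 in any single one — so 3041 is tight.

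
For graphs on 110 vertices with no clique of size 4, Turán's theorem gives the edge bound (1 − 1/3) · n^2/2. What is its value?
Turán density bound = (2/3) · 110^2/2 = 12100/3 ≈ 4033.3333

Turán's theorem: ex(n, K_{r+1}) is achieved by the complete r-partite Turán graph T(n, r) with parts as balanced as possible, and is at most (1 − 1/r) · n^2/2. For r = 3, n = 110: the density bound is (2/3) · 12100/2 = 12100/3 ≈ 4033.3333. The integer-valued extremum is e(T(110, 3)) = 4033, which is strictly less than the density bound 12100/3 since 3 ∤ 110 (the parts of T(110, 3) cannot all be equal).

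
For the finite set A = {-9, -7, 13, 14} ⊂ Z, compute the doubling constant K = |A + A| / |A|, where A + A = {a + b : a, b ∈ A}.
K = |A + A| / |A| = 10/4 = 5/2

Enumerate A + A = {a + b : a, b ∈ A}. With |A| = 4, there are |A|^2 = 16 ordered sum pairs; collecting distinct values, A + A = {-18, -16, -14, 4, 5, 6, 7, 26, 27, 28}, so |A + A| = 10. Thus K = 10/4 = 5/2. For comparison, the minimum possible |A + A| over all 4-element sets is 2·4 − 1 = 7 (so min K = 7/4), attained only by arithmetic progressions.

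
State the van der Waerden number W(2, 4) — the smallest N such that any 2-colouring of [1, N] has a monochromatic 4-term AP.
W(2, 4) = 35

This is a classical value, W(2, 4) = 35, established by combining an explicit 2-colouring of {1, ..., 34} with no monochromatic 4-AP (giving the lower bound W(2, 4) > 34) and a finite case analysis / exhaustive computer search showing every 2-colouring of {1, ..., 35} has such an AP.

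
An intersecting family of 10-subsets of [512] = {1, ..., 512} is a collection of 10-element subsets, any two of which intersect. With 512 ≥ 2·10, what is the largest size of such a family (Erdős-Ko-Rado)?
max |F| = C(511, 9) = 6098989894499557055

Erdős-Ko-Rado (1961): when n ≥ 2k, max |F| = C(n−1, k−1). The bound is attained by the star {A : i ∈ A} for any fixed i ∈ [n]. Here C(512−1, 10−1) = C(511, 9) = 6098989894499557055.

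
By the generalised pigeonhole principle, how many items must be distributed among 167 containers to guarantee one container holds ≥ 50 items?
n = (50 − 1)·167 + 1 = 8184

By the generalised pigeonhole principle, to guarantee some box contains ≥ r objects we need more than (r − 1) · k objects total. Threshold: n = (r − 1) · k + 1. With r = 50 and k = 167: n = 49 · 167 + 1 = 8183 + 1 = 8184. For n = 8183 = 49 · 167, we can put exactly 49 objects in every box, avoiding 50 in any single one — so 8184 is tight.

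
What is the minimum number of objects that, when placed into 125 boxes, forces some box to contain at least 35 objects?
n = (35 − 1)·125 + 1 = 4251

By the generalised pigeonhole principle, to guarantee some box contains ≥ r objects we need more than (r − 1) · k objects total. Threshold: n = (r − 1) · k + 1. With r = 35 and k = 125: n = 34 · 125 + 1 = 4250 + 1 = 4251. For n = 4250 = 34 · 125, we can put exactly 34 objects in every box, avoiding 35 in any single one — so 4251 is tight.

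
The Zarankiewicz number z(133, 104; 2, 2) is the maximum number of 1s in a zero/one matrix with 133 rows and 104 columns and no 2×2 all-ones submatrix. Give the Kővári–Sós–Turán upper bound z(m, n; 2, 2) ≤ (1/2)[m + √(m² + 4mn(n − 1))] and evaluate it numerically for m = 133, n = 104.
z(133, 104; 2, 2) ≤ (1/2)[133 + √(133² + 4·133·104·103)] = (1/2)[133 + √5716473] = 1261.9573

Kővári–Sós–Turán: let r_1, ..., r_133 be the row sums and z = Σ r_i the total number of 1s. Each pair of columns can share at most one row with both entries 1 (else a 2×2 all-ones block appears), so Σ_i C(r_i, 2) ≤ C(104, 2) = 5356. By convexity Σ_i C(r_i, 2) ≥ 133·C(z/133, 2) = z(z − 133)/(2·133), giving z² − 133z − 133·104·103 ≤ 0 and hence z ≤ (1/2)[133 + √(17689 + 4·1424696)] = (1/2)[133 + √5716473] ≈ (1/2)(133 + 2390.9147) = 1261.9573.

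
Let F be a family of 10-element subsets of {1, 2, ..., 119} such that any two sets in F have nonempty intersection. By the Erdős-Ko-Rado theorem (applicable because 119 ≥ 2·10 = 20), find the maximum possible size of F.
max |F| = C(118, 9) = 8940826085620

The Erdős-Ko-Rado theorem states: for n ≥ 2k, an intersecting family of k-subsets of an n-element set has size at most C(n − 1, k − 1), with equality for 'star' families {A ⊆ [n] : |A| = k, i ∈ A} (fix an element i). For n = 119, k = 10: C(118, 9) = 8940826085620.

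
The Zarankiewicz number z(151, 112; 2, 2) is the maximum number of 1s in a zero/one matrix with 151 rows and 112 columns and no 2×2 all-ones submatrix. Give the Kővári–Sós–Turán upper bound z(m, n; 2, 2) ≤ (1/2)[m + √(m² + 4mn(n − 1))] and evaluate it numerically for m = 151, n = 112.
z(151, 112; 2, 2) ≤ (1/2)[151 + √(151² + 4·151·112·111)] = (1/2)[151 + √7531729] = 1447.6998

Kővári–Sós–Turán: let r_1, ..., r_151 be the row sums and z = Σ r_i the total number of 1s. Each pair of columns can share at most one row with both entries 1 (else a 2×2 all-ones block appears), so Σ_i C(r_i, 2) ≤ C(112, 2) = 6216. By convexity Σ_i C(r_i, 2) ≥ 151·C(z/151, 2) = z(z − 151)/(2·151), giving z² − 151z − 151·112·111 ≤ 0 and hence z ≤ (1/2)[151 + √(22801 + 4·1877232)] = (1/2)[151 + √7531729] ≈ (1/2)(151 + 2744.3996) = 1447.6998.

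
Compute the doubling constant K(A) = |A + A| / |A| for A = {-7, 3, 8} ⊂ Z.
K = |A + A| / |A| = 6/3 = 2

Enumerate A + A = {a + b : a, b ∈ A}. With |A| = 3, there are |A|^2 = 9 ordered sum pairs; collecting distinct values, A + A = {-14, -4, 1, 6, 11, 16}, so |A + A| = 6. Thus K = 6/3 = 2. For comparison, the minimum possible |A + A| over all 3-element sets is 2·3 − 1 = 5 (so min K = 5/3), attained only by arithmetic progressions.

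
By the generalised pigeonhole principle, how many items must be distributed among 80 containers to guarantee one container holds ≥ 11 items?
n = (11 − 1)·80 + 1 = 801

By the generalised pigeonhole principle, to guarantee some box contains ≥ r objects we need more than (r − 1) · k objects total. Threshold: n = (r − 1) · k + 1. With r = 11 and k = 80: n = 10 · 80 + 1 = 800 + 1 = 801. For n = 800 = 10 · 80, we can put exactly 10 objects in every box, avoiding 11 in any single one — so 801 is tight.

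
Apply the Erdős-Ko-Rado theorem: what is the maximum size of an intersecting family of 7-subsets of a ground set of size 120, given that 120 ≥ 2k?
max |F| = C(119, 6) = 3470108187

Erdős-Ko-Rado (1961): when n ≥ 2k, max |F| = C(n−1, k−1). The bound is attained by the star {A : i ∈ A} for any fixed i ∈ [n]. Here C(120−1, 7−1) = C(119, 6) = 3470108187.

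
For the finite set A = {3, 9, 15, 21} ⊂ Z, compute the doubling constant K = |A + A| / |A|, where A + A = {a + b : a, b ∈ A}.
K = |A + A| / |A| = 7/4

Enumerate A + A = {a + b : a, b ∈ A}. With |A| = 4, there are |A|^2 = 16 ordered sum pairs; collecting distinct values, A + A = {6, 12, 18, 24, 30, 36, 42}, so |A + A| = 7. Thus K = 7/4. Here |A + A| = 2|A| − 1 = 7, the minimum possible — so K = 7/4 is minimal, which holds iff A is an arithmetic progression.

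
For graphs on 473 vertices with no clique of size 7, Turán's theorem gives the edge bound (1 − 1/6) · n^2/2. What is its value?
Turán density bound = (5/6) · 473^2/2 = 1118645/12 ≈ 93220.4167

Turán's theorem: ex(n, K_{r+1}) is achieved by the complete r-partite Turán graph T(n, r) with parts as balanced as possible, and is at most (1 − 1/r) · n^2/2. For r = 6, n = 473: the density bound is (5/6) · 223729/2 = 1118645/12 ≈ 93220.4167. The integer-valued extremum is e(T(473, 6)) = 93220, which is strictly less than the density bound 1118645/12 since 6 ∤ 473 (the parts of T(473, 6) cannot all be equal).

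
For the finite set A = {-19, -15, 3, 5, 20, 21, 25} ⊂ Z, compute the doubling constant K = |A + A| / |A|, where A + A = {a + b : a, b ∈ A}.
K = |A + A| / |A| = 25/7

Enumerate A + A = {a + b : a, b ∈ A}. With |A| = 7, there are |A|^2 = 49 ordered sum pairs; collecting distinct values, A + A = {-38, -34, -30, -16, -14, -12, -10, 1, 2, 5, 6, 8, 10, 23, 24, 25, 26, 28, 30, 40, 41, 42, 45, 46, 50}, so |A + A| = 25. Thus K = 25/7. For comparison, the minimum possible |A + A| over all 7-element sets is 2·7 − 1 = 13 (so min K = 13/7), attained only by arithmetic progressions.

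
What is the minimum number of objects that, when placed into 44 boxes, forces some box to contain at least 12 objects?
n = (12 − 1)·44 + 1 = 485

By the generalised pigeonhole principle, to guarantee some box contains ≥ r objects we need more than (r − 1) · k objects total. Threshold: n = (r − 1) · k + 1. With r = 12 and k = 44: n = 11 · 44 + 1 = 484 + 1 = 485. For n = 484 = 11 · 44, we can put exactly 11 objects in every box, avoiding 12 in any single one — so 485 is tight.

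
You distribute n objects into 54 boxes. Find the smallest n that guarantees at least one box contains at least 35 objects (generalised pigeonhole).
n = (35 − 1)·54 + 1 = 1837

By the generalised pigeonhole principle, to guarantee some box contains ≥ r objects we need more than (r − 1) · k objects total. Threshold: n = (r − 1) · k + 1. With r = 35 and k = 54: n = 34 · 54 + 1 = 1836 + 1 = 1837. For n = 1836 = 34 · 54, we can put exactly 34 objects in every box, avoiding 35 in any single one — so 1837 is tight.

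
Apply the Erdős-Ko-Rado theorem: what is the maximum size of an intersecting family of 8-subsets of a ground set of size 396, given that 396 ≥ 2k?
max |F| = C(395, 7) = 282183986217770

The Erdős-Ko-Rado theorem states: for n ≥ 2k, an intersecting family of k-subsets of an n-element set has size at most C(n − 1, k − 1), with equality for 'star' families {A ⊆ [n] : |A| = k, i ∈ A} (fix an element i). For n = 396, k = 8: C(395, 7) = 282183986217770.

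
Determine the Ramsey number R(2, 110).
R(2, 110) = 110

R(2, k) = k for all k ≥ 2: in a 2-colouring of K_k, either some edge is red (a red K_2) or all edges are blue (a blue K_k). And K_{109} coloured all-blue has no blue K_110, so R(2, 110) > 109. Hence R(2, 110) = 110.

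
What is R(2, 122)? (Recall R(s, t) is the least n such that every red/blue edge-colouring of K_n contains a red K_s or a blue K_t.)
R(2, 122) = 122

R(2, k) = k for all k ≥ 2: in a 2-colouring of K_k, either some edge is red (a red K_2) or all edges are blue (a blue K_k). And K_{121} coloured all-blue has no blue K_122, so R(2, 122) > 121. Hence R(2, 122) = 122.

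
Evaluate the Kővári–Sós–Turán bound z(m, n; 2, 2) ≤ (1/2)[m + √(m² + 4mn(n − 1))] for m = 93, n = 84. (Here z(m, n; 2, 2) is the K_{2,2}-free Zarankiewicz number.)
z(93, 84; 2, 2) ≤ (1/2)[93 + √(93² + 4·93·84·83)] = (1/2)[93 + √2602233] = 853.0719

Kővári–Sós–Turán: let r_1, ..., r_93 be the row sums and z = Σ r_i the total number of 1s. Each pair of columns can share at most one row with both entries 1 (else a 2×2 all-ones block appears), so Σ_i C(r_i, 2) ≤ C(84, 2) = 3486. By convexity Σ_i C(r_i, 2) ≥ 93·C(z/93, 2) = z(z − 93)/(2·93), giving z² − 93z − 93·84·83 ≤ 0 and hence z ≤ (1/2)[93 + √(8649 + 4·648396)] = (1/2)[93 + √2602233] ≈ (1/2)(93 + 1613.1438) = 853.0719.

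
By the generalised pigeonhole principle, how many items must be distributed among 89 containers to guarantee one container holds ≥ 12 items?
n = (12 − 1)·89 + 1 = 980

By the generalised pigeonhole principle, to guarantee some box contains ≥ r objects we need more than (r − 1) · k objects total. Threshold: n = (r − 1) · k + 1. With r = 12 and k = 89: n = 11 · 89 + 1 = 979 + 1 = 980. For n = 979 = 11 · 89, we can put exactly 11 objects in every box, avoiding 12 in any single one — so 980 is tight.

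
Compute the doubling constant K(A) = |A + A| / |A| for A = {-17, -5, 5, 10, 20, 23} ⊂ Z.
K = |A + A| / |A| = 20/6 = 10/3

Enumerate A + A = {a + b : a, b ∈ A}. With |A| = 6, there are |A|^2 = 36 ordered sum pairs; collecting distinct values, A + A = {-34, -22, -12, -10, -7, 0, 3, 5, 6, 10, 15, 18, 20, 25, 28, 30, 33, 40, 43, 46}, so |A + A| = 20. Thus K = 20/6 = 10/3. For comparison, the minimum possible |A + A| over all 6-element sets is 2·6 − 1 = 11 (so min K = 11/6), attained only by arithmetic progressions.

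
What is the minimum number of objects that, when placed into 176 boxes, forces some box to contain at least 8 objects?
n = (8 − 1)·176 + 1 = 1233

By the generalised pigeonhole principle, to guarantee some box contains ≥ r objects we need more than (r − 1) · k objects total. Threshold: n = (r − 1) · k + 1. With r = 8 and k = 176: n = 7 · 176 + 1 = 1232 + 1 = 1233. For n = 1232 = 7 · 176, we can put exactly 7 objects in every box, avoiding 8 in any single one — so 1233 is tight.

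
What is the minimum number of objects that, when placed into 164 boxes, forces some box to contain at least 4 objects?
n = (4 − 1)·164 + 1 = 493

By the generalised pigeonhole principle, to guarantee some box contains ≥ r objects we need more than (r − 1) · k objects total. Threshold: n = (r − 1) · k + 1. With r = 4 and k = 164: n = 3 · 164 + 1 = 492 + 1 = 493. For n = 492 = 3 · 164, we can put exactly 3 objects in every box, avoiding 4 in any single one — so 493 is tight.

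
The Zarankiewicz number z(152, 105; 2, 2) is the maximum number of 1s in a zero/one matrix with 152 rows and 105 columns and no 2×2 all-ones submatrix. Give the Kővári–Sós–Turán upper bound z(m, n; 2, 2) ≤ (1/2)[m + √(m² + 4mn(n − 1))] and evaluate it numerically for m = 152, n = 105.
z(152, 105; 2, 2) ≤ (1/2)[152 + √(152² + 4·152·105·104)] = (1/2)[152 + √6662464] = 1366.5875

Kővári–Sós–Turán: let r_1, ..., r_152 be the row sums and z = Σ r_i the total number of 1s. Each pair of columns can share at most one row with both entries 1 (else a 2×2 all-ones block appears), so Σ_i C(r_i, 2) ≤ C(105, 2) = 5460. By convexity Σ_i C(r_i, 2) ≥ 152·C(z/152, 2) = z(z − 152)/(2·152), giving z² − 152z − 152·105·104 ≤ 0 and hence z ≤ (1/2)[152 + √(23104 + 4·1659840)] = (1/2)[152 + √6662464] ≈ (1/2)(152 + 2581.1749) = 1366.5875.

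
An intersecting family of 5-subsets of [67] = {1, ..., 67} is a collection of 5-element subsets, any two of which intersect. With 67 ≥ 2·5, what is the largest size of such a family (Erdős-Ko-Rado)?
max |F| = C(66, 4) = 720720

Erdős-Ko-Rado (1961): when n ≥ 2k, max |F| = C(n−1, k−1). The bound is attained by the star {A : i ∈ A} for any fixed i ∈ [n]. Here C(67−1, 5−1) = C(66, 4) = 720720.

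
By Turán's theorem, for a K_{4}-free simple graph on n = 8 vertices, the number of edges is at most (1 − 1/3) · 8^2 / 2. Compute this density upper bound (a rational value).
Turán density bound = (2/3) · 8^2/2 = 64/3 ≈ 21.3333

Turán's theorem: ex(n, K_{r+1}) is achieved by the complete r-partite Turán graph T(n, r) with parts as balanced as possible, and is at most (1 − 1/r) · n^2/2. For r = 3, n = 8: the density bound is (2/3) · 64/2 = 64/3 ≈ 21.3333. The integer-valued extremum is e(T(8, 3)) = 21, which is strictly less than the density bound 64/3 since 3 ∤ 8 (the parts of T(8, 3) cannot all be equal).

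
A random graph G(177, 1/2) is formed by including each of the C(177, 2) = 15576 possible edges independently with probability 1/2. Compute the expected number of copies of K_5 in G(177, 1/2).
E[# K_5] = C(177, 5) · (1/2)^C(5, 2) = 1367533860 / 2^10 = 341883465/256 ≈ 1335482.285156

For each 5-subset S of vertices (there are C(177, 5) = 1367533860 such S), let X_S = 1 if S induces a K_5 (all C(5, 2) = 10 edges present). Then P(X_S = 1) = (1/2)^10 = 1/1024. By linearity of expectation, E[# K_5] = C(177, 5) · (1/2)^10 = 1367533860 / 1024 = 341883465/256 ≈ 1335482.285156.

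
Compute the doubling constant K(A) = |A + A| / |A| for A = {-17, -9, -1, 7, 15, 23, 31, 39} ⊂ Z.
K = |A + A| / |A| = 15/8

Enumerate A + A = {a + b : a, b ∈ A}. With |A| = 8, there are |A|^2 = 64 ordered sum pairs; collecting distinct values, A + A = {-34, -26, -18, -10, -2, 6, 14, 22, 30, 38, 46, 54, 62, 70, 78}, so |A + A| = 15. Thus K = 15/8. Here |A + A| = 2|A| − 1 = 15, the minimum possible — so K = 15/8 is minimal, which holds iff A is an arithmetic progression.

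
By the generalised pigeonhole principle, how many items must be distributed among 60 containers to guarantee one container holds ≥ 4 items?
n = (4 − 1)·60 + 1 = 181

By the generalised pigeonhole principle, to guarantee some box contains ≥ r objects we need more than (r − 1) · k objects total. Threshold: n = (r − 1) · k + 1. With r = 4 and k = 60: n = 3 · 60 + 1 = 180 + 1 = 181. For n = 180 = 3 · 60, we can put exactly 3 objects in every box, avoiding 4 in any single one — so 181 is tight.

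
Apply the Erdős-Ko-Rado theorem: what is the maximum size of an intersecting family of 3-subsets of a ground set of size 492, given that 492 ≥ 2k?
max |F| = C(491, 2) = 120295

Erdős-Ko-Rado (1961): when n ≥ 2k, max |F| = C(n−1, k−1). The bound is attained by the star {A : i ∈ A} for any fixed i ∈ [n]. Here C(492−1, 3−1) = C(491, 2) = 120295.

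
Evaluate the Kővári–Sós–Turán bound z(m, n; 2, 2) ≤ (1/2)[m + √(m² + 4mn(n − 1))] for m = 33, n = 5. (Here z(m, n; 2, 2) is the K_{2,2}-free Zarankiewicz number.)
z(33, 5; 2, 2) ≤ (1/2)[33 + √(33² + 4·33·5·4)] = (1/2)[33 + √3729] = 47.0328

Kővári–Sós–Turán: let r_1, ..., r_33 be the row sums and z = Σ r_i the total number of 1s. Each pair of columns can share at most one row with both entries 1 (else a 2×2 all-ones block appears), so Σ_i C(r_i, 2) ≤ C(5, 2) = 10. By convexity Σ_i C(r_i, 2) ≥ 33·C(z/33, 2) = z(z − 33)/(2·33), giving z² − 33z − 33·5·4 ≤ 0 and hence z ≤ (1/2)[33 + √(1089 + 4·660)] = (1/2)[33 + √3729] ≈ (1/2)(33 + 61.0655) = 47.0328.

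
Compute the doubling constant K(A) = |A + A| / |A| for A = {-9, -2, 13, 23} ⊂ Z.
K = |A + A| / |A| = 10/4 = 5/2

Enumerate A + A = {a + b : a, b ∈ A}. With |A| = 4, there are |A|^2 = 16 ordered sum pairs; collecting distinct values, A + A = {-18, -11, -4, 4, 11, 14, 21, 26, 36, 46}, so |A + A| = 10. Thus K = 10/4 = 5/2. For comparison, the minimum possible |A + A| over all 4-element sets is 2·4 − 1 = 7 (so min K = 7/4), attained only by arithmetic progressions.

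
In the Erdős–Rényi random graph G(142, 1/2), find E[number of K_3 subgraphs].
E[# K_3] = C(142, 3) · (1/2)^C(3, 2) = 467180 / 2^3 = 116795/2 = 58397.5

For each 3-subset S of vertices (there are C(142, 3) = 467180 such S), let X_S = 1 if S induces a K_3 (all C(3, 2) = 3 edges present). Then P(X_S = 1) = (1/2)^3 = 1/8. By linearity of expectation, E[# K_3] = C(142, 3) · (1/2)^3 = 467180 / 8 = 116795/2 = 58397.5.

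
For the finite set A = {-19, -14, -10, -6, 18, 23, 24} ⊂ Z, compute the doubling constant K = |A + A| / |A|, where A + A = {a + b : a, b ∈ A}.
K = |A + A| / |A| = 26/7

Enumerate A + A = {a + b : a, b ∈ A}. With |A| = 7, there are |A|^2 = 49 ordered sum pairs; collecting distinct values, A + A = {-38, -33, -29, -28, -25, -24, -20, -16, -12, -1, 4, 5, 8, 9, 10, 12, 13, 14, 17, 18, 36, 41, 42, 46, 47, 48}, so |A + A| = 26. Thus K = 26/7. For comparison, the minimum possible |A + A| over all 7-element sets is 2·7 − 1 = 13 (so min K = 13/7), attained only by arithmetic progressions.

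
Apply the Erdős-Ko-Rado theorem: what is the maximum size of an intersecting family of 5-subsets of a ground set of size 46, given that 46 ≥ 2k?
max |F| = C(45, 4) = 148995

Erdős-Ko-Rado (1961): when n ≥ 2k, max |F| = C(n−1, k−1). The bound is attained by the star {A : i ∈ A} for any fixed i ∈ [n]. Here C(46−1, 5−1) = C(45, 4) = 148995.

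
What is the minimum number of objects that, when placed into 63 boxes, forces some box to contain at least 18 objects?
n = (18 − 1)·63 + 1 = 1072

By the generalised pigeonhole principle, to guarantee some box contains ≥ r objects we need more than (r − 1) · k objects total. Threshold: n = (r − 1) · k + 1. With r = 18 and k = 63: n = 17 · 63 + 1 = 1071 + 1 = 1072. For n = 1071 = 17 · 63, we can put exactly 17 objects in every box, avoiding 18 in any single one — so 1072 is tight.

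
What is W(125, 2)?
W(125, 2) = 125 + 1 = 126

A 2-term AP is any pair of integers, so a monochromatic 2-AP exists iff some colour is used at least twice. With 125 colours, the colouring i ↦ i on {1, ..., 125} uses each colour once, avoiding any monochromatic pair, so W(125, 2) > 125. For {1, ..., 126}, pigeonhole forces two integers of the same colour, which form a monochromatic 2-AP. Hence W(125, 2) = 126.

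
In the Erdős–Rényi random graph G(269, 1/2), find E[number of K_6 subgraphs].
E[# K_6] = C(269, 6) · (1/2)^C(6, 2) = 497504801332 / 2^15 = 124376200333/8192 ≈ 15182641.642212

For each 6-subset S of vertices (there are C(269, 6) = 497504801332 such S), let X_S = 1 if S induces a K_6 (all C(6, 2) = 15 edges present). Then P(X_S = 1) = (1/2)^15 = 1/32768. By linearity of expectation, E[# K_6] = C(269, 6) · (1/2)^15 = 497504801332 / 32768 = 124376200333/8192 ≈ 15182641.642212.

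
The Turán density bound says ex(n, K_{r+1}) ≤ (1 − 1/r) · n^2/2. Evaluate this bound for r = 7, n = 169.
Turán density bound = (6/7) · 169^2/2 = 85683/7 ≈ 12240.4286

Turán's theorem: ex(n, K_{r+1}) is achieved by the complete r-partite Turán graph T(n, r) with parts as balanced as possible, and is at most (1 − 1/r) · n^2/2. For r = 7, n = 169: the density bound is (6/7) · 28561/2 = 85683/7 ≈ 12240.4286. The integer-valued extremum is e(T(169, 7)) = 12240, which is strictly less than the density bound 85683/7 since 7 ∤ 169 (the parts of T(169, 7) cannot all be equal).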